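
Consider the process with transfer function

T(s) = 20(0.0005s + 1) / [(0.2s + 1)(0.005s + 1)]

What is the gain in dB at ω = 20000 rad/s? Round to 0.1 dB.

At ω = 20000 rad/s:
zero (1 + j20000·0.0005) = 1 + j10 → |·| ≈ 10.05, ∠ ≈ 84.29°
pole (1 + j20000·0.2) = 1 + j4000 → |·| ≈ 4000, ∠ ≈ 89.99°
pole (1 + j20000·0.005) = 1 + j100 → |·| ≈ 100, ∠ ≈ 89.43°
|T| = 20 · 10.05 / (4000 · 100) ≈ 0.0005025
Gain = 20 log₁₀(0.0005025) ≈ -65.98 dB

-66.0 dB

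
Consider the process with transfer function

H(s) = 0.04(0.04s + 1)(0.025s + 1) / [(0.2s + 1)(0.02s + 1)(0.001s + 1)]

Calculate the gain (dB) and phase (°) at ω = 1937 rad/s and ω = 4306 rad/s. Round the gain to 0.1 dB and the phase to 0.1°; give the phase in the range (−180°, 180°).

ω = 1937: -46.8 dB, -63.0°; ω = 4306: -52.9 dB, -77.1°

At ω = 1937 rad/s:
zero (1 + j1937·0.04) = 1 + j77.48 → |·| ≈ 77.486, ∠ ≈ 89.26°
zero (1 + j1937·0.025) = 1 + j48.425 → |·| ≈ 48.435, ∠ ≈ 88.82°
pole (1 + j1937·0.2) = 1 + j387.4 → |·| ≈ 387.4, ∠ ≈ 89.85°
pole (1 + j1937·0.02) = 1 + j38.74 → |·| ≈ 38.753, ∠ ≈ 88.52°
pole (1 + j1937·0.001) = 1 + j1.937 → |·| ≈ 2.1799, ∠ ≈ 62.69°
|H| = 0.04 · 77.486 · 48.435 / (387.4 · 38.753 · 2.1799) ≈ 0.0045871
Gain = 20 log₁₀(0.0045871) ≈ -46.77 dB
∠H = (89.26° + 88.82°) − (89.85° + 88.52° + 62.69°) = -62.98°

At ω = 4306 rad/s:
zero (1 + j4306·0.04) = 1 + j172.24 → |·| ≈ 172.24, ∠ ≈ 89.67°
zero (1 + j4306·0.025) = 1 + j107.65 → |·| ≈ 107.65, ∠ ≈ 89.47°
pole (1 + j4306·0.2) = 1 + j861.2 → |·| ≈ 861.2, ∠ ≈ 89.93°
pole (1 + j4306·0.02) = 1 + j86.12 → |·| ≈ 86.126, ∠ ≈ 89.33°
pole (1 + j4306·0.001) = 1 + j4.306 → |·| ≈ 4.4206, ∠ ≈ 76.93°
|H| = 0.04 · 172.24 · 107.65 / (861.2 · 86.126 · 4.4206) ≈ 0.002262
Gain = 20 log₁₀(0.002262) ≈ -52.91 dB
∠H = (89.67° + 89.47°) − (89.93° + 89.33° + 76.93°) = -77.05°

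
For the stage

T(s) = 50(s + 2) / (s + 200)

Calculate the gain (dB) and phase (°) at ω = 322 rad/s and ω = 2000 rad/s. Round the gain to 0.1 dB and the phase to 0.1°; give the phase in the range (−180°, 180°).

ω = 322: 32.6 dB, 31.5°; ω = 2000: 33.9 dB, 5.7°

At s = jω = j322:
zero (s+2): 2 + j322 → |·| = √(2²+322²) = √103688 ≈ 322.01, ∠ = arctan(322/2) ≈ 89.64°
pole (s+200): 200 + j322 → |·| = √(200²+322²) = √143684 ≈ 379.06, ∠ = arctan(322/200) ≈ 58.15°
|T| = 50 · 322.01 / 379.06 ≈ 42.475
Gain = 20 log₁₀(42.475) ≈ 32.56 dB
∠T = 89.64° − 58.15° = 31.49°

At s = jω = j2000:
zero (s+2): 2 + j2000 → |·| = √(2²+2000²) = √4000004 ≈ 2000, ∠ = arctan(2000/2) ≈ 89.94°
pole (s+200): 200 + j2000 → |·| = √(200²+2000²) = √4040000 ≈ 2010, ∠ = arctan(2000/200) ≈ 84.29°
|T| = 50 · 2000 / 2010 ≈ 49.751
Gain = 20 log₁₀(49.751) ≈ 33.94 dB
∠T = 89.94° − 84.29° = 5.65°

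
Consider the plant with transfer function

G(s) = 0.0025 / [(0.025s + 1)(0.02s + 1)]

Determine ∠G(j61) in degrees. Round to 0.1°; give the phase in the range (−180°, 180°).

-107.4°

At ω = 61 rad/s:
pole (1 + j61·0.025) = 1 + j1.525 → |·| ≈ 1.8236, ∠ ≈ 56.75°
pole (1 + j61·0.02) = 1 + j1.22 → |·| ≈ 1.5775, ∠ ≈ 50.66°
∠G = (0°) − (56.75° + 50.66°) = -107.41°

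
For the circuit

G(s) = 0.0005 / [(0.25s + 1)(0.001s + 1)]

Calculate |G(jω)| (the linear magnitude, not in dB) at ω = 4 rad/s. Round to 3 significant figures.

0.000354

At ω = 4 rad/s:
pole (1 + j4·0.25) = 1 + j1 → |·| ≈ 1.4142, ∠ ≈ 45.00°
pole (1 + j4·0.001) = 1 + j0.004 → |·| ≈ 1, ∠ ≈ 0.23°
|G| = 0.0005 · 1 / (1.4142 · 1) ≈ 0.00035356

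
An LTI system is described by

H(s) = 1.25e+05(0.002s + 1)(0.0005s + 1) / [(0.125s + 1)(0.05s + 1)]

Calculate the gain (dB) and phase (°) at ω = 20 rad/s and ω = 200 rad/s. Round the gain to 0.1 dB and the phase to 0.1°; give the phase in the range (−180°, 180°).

At ω = 20 rad/s:
zero (1 + j20·0.002) = 1 + j0.04 → |·| ≈ 1.0008, ∠ ≈ 2.29°
zero (1 + j20·0.0005) = 1 + j0.01 → |·| ≈ 1, ∠ ≈ 0.57°
pole (1 + j20·0.125) = 1 + j2.5 → |·| ≈ 2.6926, ∠ ≈ 68.20°
pole (1 + j20·0.05) = 1 + j1 → |·| ≈ 1.4142, ∠ ≈ 45.00°
|H| = 1.25e+05 · 1.0008 · 1 / (2.6926 · 1.4142) ≈ 32853
Gain = 20 log₁₀(32853) ≈ 90.33 dB
∠H = (2.29° + 0.57°) − (68.20° + 45.00°) = -110.34°

At ω = 200 rad/s:
zero (1 + j200·0.002) = 1 + j0.4 → |·| ≈ 1.077, ∠ ≈ 21.80°
zero (1 + j200·0.0005) = 1 + j0.1 → |·| ≈ 1.005, ∠ ≈ 5.71°
pole (1 + j200·0.125) = 1 + j25 → |·| ≈ 25.02, ∠ ≈ 87.71°
pole (1 + j200·0.05) = 1 + j10 → |·| ≈ 10.05, ∠ ≈ 84.29°
|H| = 1.25e+05 · 1.077 · 1.005 / (25.02 · 10.05) ≈ 538.07
Gain = 20 log₁₀(538.07) ≈ 54.62 dB
∠H = (21.80° + 5.71°) − (87.71° + 84.29°) = -144.49°

ω = 20: 90.3 dB, -110.3°; ω = 200: 54.6 dB, -144.5°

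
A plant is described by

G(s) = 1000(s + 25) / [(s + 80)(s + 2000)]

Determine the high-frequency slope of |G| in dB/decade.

-20 dB/decade

Each pole contributes −20 dB/decade at high frequency; each zero contributes +20 dB/decade.
Net: 1 zero(s) − 2 pole(s) → -20 dB/decade.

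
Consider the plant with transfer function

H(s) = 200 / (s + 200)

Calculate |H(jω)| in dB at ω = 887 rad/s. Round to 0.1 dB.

At s = jω = j887:
pole (s+200): 200 + j887 → |·| = √(200²+887²) = √826769 ≈ 909.27, ∠ = arctan(887/200) ≈ 77.29°
|H| = 200 / 909.27 ≈ 0.21996
Gain = 20 log₁₀(0.21996) ≈ -13.15 dB

-13.2 dB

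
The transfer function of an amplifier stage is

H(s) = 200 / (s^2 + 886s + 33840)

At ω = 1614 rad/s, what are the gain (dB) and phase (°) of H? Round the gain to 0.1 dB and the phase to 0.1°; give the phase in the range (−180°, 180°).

-83.4 dB, -150.9°

Substitute s = j1614:
Numerator: 200 = 200 + j0
Denominator: (j1614)^2 + 886(j1614) + 33840 = -2571156 + j1430004
|N| = √(200² + 0²) ≈ 200, ∠N ≈ 0.00°
|D| = √(2571156² + 1430004²) ≈ 2.9421e+06, ∠D ≈ 150.92°
|H| = 200 / 2.9421e+06 ≈ 6.7979e-05
Gain = 20 log₁₀(6.7979e-05) ≈ -83.35 dB
∠H = 0.00° − 150.92° = -150.92°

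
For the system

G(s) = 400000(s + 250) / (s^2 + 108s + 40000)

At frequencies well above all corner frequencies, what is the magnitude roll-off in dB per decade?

Each pole contributes −20 dB/decade at high frequency; each zero contributes +20 dB/decade.
Net: 1 zero(s) − 2 pole(s) → -20 dB/decade.

-20 dB/decade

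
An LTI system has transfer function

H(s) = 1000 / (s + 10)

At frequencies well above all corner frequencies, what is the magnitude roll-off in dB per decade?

-20 dB/decade

Each pole contributes −20 dB/decade at high frequency; each zero contributes +20 dB/decade.
Net: 0 zero(s) − 1 pole(s) → -20 dB/decade.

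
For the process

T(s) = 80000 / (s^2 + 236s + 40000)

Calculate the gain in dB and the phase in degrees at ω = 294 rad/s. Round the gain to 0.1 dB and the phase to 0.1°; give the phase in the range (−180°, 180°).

-0.4 dB, -123.8°

At s = jω = j294:
quadratic: (j294)² + 236·j294 + 40000 = -46436 + j69384 → |·| ≈ 83489, ∠ ≈ 123.79°
|T| = 80000 / 83489 ≈ 0.95821
Gain = 20 log₁₀(0.95821) ≈ -0.37 dB
∠T = 0.00° − 123.79° = -123.79°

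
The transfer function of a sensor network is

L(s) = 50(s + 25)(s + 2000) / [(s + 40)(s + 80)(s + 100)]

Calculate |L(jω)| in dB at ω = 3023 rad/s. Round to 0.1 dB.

-34.1 dB

At s = jω = j3023:
zero (s+25): 25 + j3023 → |·| = √(25²+3023²) = √9139154 ≈ 3023.1, ∠ = arctan(3023/25) ≈ 89.53°
zero (s+2000): 2000 + j3023 → |·| = √(2000²+3023²) = √13138529 ≈ 3624.7, ∠ = arctan(3023/2000) ≈ 56.51°
pole (s+40): 40 + j3023 → |·| = √(40²+3023²) = √9140129 ≈ 3023.3, ∠ = arctan(3023/40) ≈ 89.24°
pole (s+80): 80 + j3023 → |·| = √(80²+3023²) = √9144929 ≈ 3024.1, ∠ = arctan(3023/80) ≈ 88.48°
pole (s+100): 100 + j3023 → |·| = √(100²+3023²) = √9148529 ≈ 3024.7, ∠ = arctan(3023/100) ≈ 88.11°
|L| = 50 · 1.0958e+07 / 2.7654e+10 ≈ 0.019813
Gain = 20 log₁₀(0.019813) ≈ -34.06 dB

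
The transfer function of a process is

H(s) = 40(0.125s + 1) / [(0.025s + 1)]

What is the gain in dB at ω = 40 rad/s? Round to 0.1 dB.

43.2 dB

At ω = 40 rad/s:
zero (1 + j40·0.125) = 1 + j5 → |·| ≈ 5.099, ∠ ≈ 78.69°
pole (1 + j40·0.025) = 1 + j1 → |·| ≈ 1.4142, ∠ ≈ 45.00°
|H| = 40 · 5.099 / (1.4142) ≈ 144.22
Gain = 20 log₁₀(144.22) ≈ 43.18 dB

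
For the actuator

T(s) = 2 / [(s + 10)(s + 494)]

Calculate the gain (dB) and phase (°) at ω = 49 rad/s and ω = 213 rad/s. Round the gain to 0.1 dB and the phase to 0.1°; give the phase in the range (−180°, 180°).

ω = 49: -81.9 dB, -84.1°; ω = 213: -95.2 dB, -110.6°

At s = jω = j49:
pole (s+10): 10 + j49 → |·| = √(10²+49²) = √2501 ≈ 50.01, ∠ = arctan(49/10) ≈ 78.47°
pole (s+494): 494 + j49 → |·| = √(494²+49²) = √246437 ≈ 496.42, ∠ = arctan(49/494) ≈ 5.66°
|T| = 2 / 24826 ≈ 8.0561e-05
Gain = 20 log₁₀(8.0561e-05) ≈ -81.88 dB
∠T = 0.00° − 84.13° = -84.13°

At s = jω = j213:
pole (s+10): 10 + j213 → |·| = √(10²+213²) = √45469 ≈ 213.23, ∠ = arctan(213/10) ≈ 87.31°
pole (s+494): 494 + j213 → |·| = √(494²+213²) = √289405 ≈ 537.96, ∠ = arctan(213/494) ≈ 23.32°
|T| = 2 / 1.1471e+05 ≈ 1.7435e-05
Gain = 20 log₁₀(1.7435e-05) ≈ -95.17 dB
∠T = 0.00° − 110.63° = -110.63°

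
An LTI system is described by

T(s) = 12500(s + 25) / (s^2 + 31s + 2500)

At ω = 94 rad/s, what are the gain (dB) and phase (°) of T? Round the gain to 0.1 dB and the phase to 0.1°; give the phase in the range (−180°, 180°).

At s = jω = j94:
zero (s+25): 25 + j94 → |·| = √(25²+94²) = √9461 ≈ 97.268, ∠ = arctan(94/25) ≈ 75.11°
quadratic: (j94)² + 31·j94 + 2500 = -6336 + j2914 → |·| ≈ 6974, ∠ ≈ 155.30°
|T| = 12500 · 97.268 / 6974 ≈ 174.34
Gain = 20 log₁₀(174.34) ≈ 44.83 dB
∠T = 75.11° − 155.30° = -80.19°

44.8 dB, -80.2°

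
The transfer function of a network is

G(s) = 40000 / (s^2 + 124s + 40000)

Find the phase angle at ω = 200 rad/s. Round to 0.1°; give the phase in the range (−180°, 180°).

-90.0°

At s = jω = j200:
quadratic: (j200)² + 124·j200 + 40000 = 0 + j24800 → |·| ≈ 24800, ∠ ≈ 90.00°
∠G = 0.00° − 90.00° = -90.00°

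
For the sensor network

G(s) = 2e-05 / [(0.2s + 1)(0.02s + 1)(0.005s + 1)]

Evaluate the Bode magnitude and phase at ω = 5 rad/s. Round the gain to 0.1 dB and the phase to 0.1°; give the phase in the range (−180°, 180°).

-97.0 dB, -52.1°

At ω = 5 rad/s:
pole (1 + j5·0.2) = 1 + j1 → |·| ≈ 1.4142, ∠ ≈ 45.00°
pole (1 + j5·0.02) = 1 + j0.1 → |·| ≈ 1.005, ∠ ≈ 5.71°
pole (1 + j5·0.005) = 1 + j0.025 → |·| ≈ 1.0003, ∠ ≈ 1.43°
|G| = 2e-05 · 1 / (1.4142 · 1.005 · 1.0003) ≈ 1.4068e-05
Gain = 20 log₁₀(1.4068e-05) ≈ -97.04 dB
∠G = (0°) − (45.00° + 5.71° + 1.43°) = -52.14°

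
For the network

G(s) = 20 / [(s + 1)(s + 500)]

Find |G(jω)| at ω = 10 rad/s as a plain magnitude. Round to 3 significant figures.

0.00398

At s = jω = j10:
pole (s+1): 1 + j10 → |·| = √(1²+10²) = √101 ≈ 10.05, ∠ = arctan(10/1) ≈ 84.29°
pole (s+500): 500 + j10 → |·| = √(500²+10²) = √250100 ≈ 500.1, ∠ = arctan(10/500) ≈ 1.15°
|G| = 20 / 5026 ≈ 0.0039793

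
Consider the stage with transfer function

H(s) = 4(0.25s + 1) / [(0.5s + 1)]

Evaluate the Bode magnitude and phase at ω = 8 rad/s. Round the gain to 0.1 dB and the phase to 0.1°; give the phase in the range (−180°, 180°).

At ω = 8 rad/s:
zero (1 + j8·0.25) = 1 + j2 → |·| ≈ 2.2361, ∠ ≈ 63.43°
pole (1 + j8·0.5) = 1 + j4 → |·| ≈ 4.1231, ∠ ≈ 75.96°
|H| = 4 · 2.2361 / (4.1231) ≈ 2.1693
Gain = 20 log₁₀(2.1693) ≈ 6.73 dB
∠H = (63.43°) − (75.96°) = -12.53°

6.7 dB, -12.5°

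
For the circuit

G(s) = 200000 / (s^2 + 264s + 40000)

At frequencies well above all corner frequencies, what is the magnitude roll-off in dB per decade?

-40 dB/decade

Each pole contributes −20 dB/decade at high frequency; each zero contributes +20 dB/decade.
Net: 0 zero(s) − 2 pole(s) → -40 dB/decade.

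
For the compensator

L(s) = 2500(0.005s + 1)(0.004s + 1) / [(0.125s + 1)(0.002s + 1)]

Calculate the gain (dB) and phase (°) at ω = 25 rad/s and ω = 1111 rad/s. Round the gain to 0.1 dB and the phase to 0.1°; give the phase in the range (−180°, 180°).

ω = 25: 57.7 dB, -62.3°; ω = 1111: 45.6 dB, 1.8°

At ω = 25 rad/s:
zero (1 + j25·0.005) = 1 + j0.125 → |·| ≈ 1.0078, ∠ ≈ 7.13°
zero (1 + j25·0.004) = 1 + j0.1 → |·| ≈ 1.005, ∠ ≈ 5.71°
pole (1 + j25·0.125) = 1 + j3.125 → |·| ≈ 3.2811, ∠ ≈ 72.26°
pole (1 + j25·0.002) = 1 + j0.05 → |·| ≈ 1.0012, ∠ ≈ 2.86°
|L| = 2500 · 1.0078 · 1.005 / (3.2811 · 1.0012) ≈ 770.8
Gain = 20 log₁₀(770.8) ≈ 57.74 dB
∠L = (7.13° + 5.71°) − (72.26° + 2.86°) = -62.28°

At ω = 1111 rad/s:
zero (1 + j1111·0.005) = 1 + j5.555 → |·| ≈ 5.6443, ∠ ≈ 79.80°
zero (1 + j1111·0.004) = 1 + j4.444 → |·| ≈ 4.5551, ∠ ≈ 77.32°
pole (1 + j1111·0.125) = 1 + j138.875 → |·| ≈ 138.88, ∠ ≈ 89.59°
pole (1 + j1111·0.002) = 1 + j2.222 → |·| ≈ 2.4367, ∠ ≈ 65.77°
|L| = 2500 · 5.6443 · 4.5551 / (138.88 · 2.4367) ≈ 189.94
Gain = 20 log₁₀(189.94) ≈ 45.57 dB
∠L = (79.80° + 77.32°) − (89.59° + 65.77°) = 1.76°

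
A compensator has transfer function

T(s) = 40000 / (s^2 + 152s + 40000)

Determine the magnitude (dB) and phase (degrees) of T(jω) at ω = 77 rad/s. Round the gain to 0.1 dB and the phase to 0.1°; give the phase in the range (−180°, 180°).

0.9 dB, -19.0°

At s = jω = j77:
quadratic: (j77)² + 152·j77 + 40000 = 34071 + j11704 → |·| ≈ 36025, ∠ ≈ 18.96°
|T| = 40000 / 36025 ≈ 1.1103
Gain = 20 log₁₀(1.1103) ≈ 0.91 dB
∠T = 0.00° − 18.96° = -18.96°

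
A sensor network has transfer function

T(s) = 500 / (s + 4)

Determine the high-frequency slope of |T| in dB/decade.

Each pole contributes −20 dB/decade at high frequency; each zero contributes +20 dB/decade.
Net: 0 zero(s) − 1 pole(s) → -20 dB/decade.

-20 dB/decade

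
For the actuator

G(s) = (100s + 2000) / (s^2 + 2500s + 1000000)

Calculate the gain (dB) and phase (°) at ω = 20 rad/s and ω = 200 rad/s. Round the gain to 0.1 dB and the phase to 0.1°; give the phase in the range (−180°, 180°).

Substitute s = j20:
Numerator: 100(j20) + 2000 = 2000 + j2000
Denominator: (j20)^2 + 2500(j20) + 1000000 = 999600 + j50000
|N| = √(2000² + 2000²) ≈ 2828.4, ∠N ≈ 45.00°
|D| = √(999600² + 50000²) ≈ 1.0008e+06, ∠D ≈ 2.86°
|G| = 2828.4 / 1.0008e+06 ≈ 0.0028261
Gain = 20 log₁₀(0.0028261) ≈ -50.98 dB
∠G = 45.00° − 2.86° = 42.14°

Substitute s = j200:
Numerator: 100(j200) + 2000 = 2000 + j20000
Denominator: (j200)^2 + 2500(j200) + 1000000 = 960000 + j500000
|N| = √(2000² + 20000²) ≈ 20100, ∠N ≈ 84.29°
|D| = √(960000² + 500000²) ≈ 1.0824e+06, ∠D ≈ 27.51°
|G| = 20100 / 1.0824e+06 ≈ 0.01857
Gain = 20 log₁₀(0.01857) ≈ -34.62 dB
∠G = 84.29° − 27.51° = 56.78°

ω = 20: -51.0 dB, 42.1°; ω = 200: -34.6 dB, 56.8°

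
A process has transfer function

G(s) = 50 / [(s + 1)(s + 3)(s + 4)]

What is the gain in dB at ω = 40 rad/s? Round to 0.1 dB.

At s = jω = j40:
pole (s+1): 1 + j40 → |·| = √(1²+40²) = √1601 ≈ 40.012, ∠ = arctan(40/1) ≈ 88.57°
pole (s+3): 3 + j40 → |·| = √(3²+40²) = √1609 ≈ 40.112, ∠ = arctan(40/3) ≈ 85.71°
pole (s+4): 4 + j40 → |·| = √(4²+40²) = √1616 ≈ 40.2, ∠ = arctan(40/4) ≈ 84.29°
|G| = 50 / 64519 ≈ 0.00077497
Gain = 20 log₁₀(0.00077497) ≈ -62.21 dB

-62.2 dB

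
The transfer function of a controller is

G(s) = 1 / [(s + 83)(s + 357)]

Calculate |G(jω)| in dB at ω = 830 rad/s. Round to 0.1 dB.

At s = jω = j830:
pole (s+83): 83 + j830 → |·| = √(83²+830²) = √695789 ≈ 834.14, ∠ = arctan(830/83) ≈ 84.29°
pole (s+357): 357 + j830 → |·| = √(357²+830²) = √816349 ≈ 903.52, ∠ = arctan(830/357) ≈ 66.73°
|G| = 1 / 7.5366e+05 ≈ 1.3269e-06
Gain = 20 log₁₀(1.3269e-06) ≈ -117.54 dB

-117.5 dB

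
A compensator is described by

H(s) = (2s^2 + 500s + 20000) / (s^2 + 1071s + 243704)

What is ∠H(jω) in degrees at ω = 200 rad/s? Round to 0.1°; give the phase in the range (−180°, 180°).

74.5°

Substitute s = j200:
Numerator: 2(j200)^2 + 500(j200) + 20000 = -60000 + j100000
Denominator: (j200)^2 + 1071(j200) + 243704 = 203704 + j214200
|N| = √(60000² + 100000²) ≈ 1.1662e+05, ∠N ≈ 120.96°
|D| = √(203704² + 214200²) ≈ 2.956e+05, ∠D ≈ 46.44°
∠H = 120.96° − 46.44° = 74.52°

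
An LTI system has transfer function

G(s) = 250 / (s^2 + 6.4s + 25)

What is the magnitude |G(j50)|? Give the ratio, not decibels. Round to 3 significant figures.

At s = jω = j50:
quadratic: (j50)² + 6.4·j50 + 25 = -2475 + j320 → |·| ≈ 2495.6, ∠ ≈ 172.63°
|G| = 250 / 2495.6 ≈ 0.10018

0.100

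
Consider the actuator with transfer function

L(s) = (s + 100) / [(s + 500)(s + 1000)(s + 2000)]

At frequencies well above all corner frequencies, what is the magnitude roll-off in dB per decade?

Each pole contributes −20 dB/decade at high frequency; each zero contributes +20 dB/decade.
Net: 1 zero(s) − 3 pole(s) → -40 dB/decade.

-40 dB/decade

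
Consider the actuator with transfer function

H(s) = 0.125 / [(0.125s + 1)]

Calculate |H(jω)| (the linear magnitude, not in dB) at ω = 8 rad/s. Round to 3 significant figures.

0.0884

At ω = 8 rad/s:
pole (1 + j8·0.125) = 1 + j1 → |·| ≈ 1.4142, ∠ ≈ 45.00°
|H| = 0.125 · 1 / (1.4142) ≈ 0.088389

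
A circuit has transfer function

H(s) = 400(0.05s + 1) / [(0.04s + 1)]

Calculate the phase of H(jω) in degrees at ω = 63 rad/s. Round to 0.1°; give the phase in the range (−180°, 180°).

At ω = 63 rad/s:
zero (1 + j63·0.05) = 1 + j3.15 → |·| ≈ 3.3049, ∠ ≈ 72.39°
pole (1 + j63·0.04) = 1 + j2.52 → |·| ≈ 2.7112, ∠ ≈ 68.36°
∠H = (72.39°) − (68.36°) = 4.03°

4.0°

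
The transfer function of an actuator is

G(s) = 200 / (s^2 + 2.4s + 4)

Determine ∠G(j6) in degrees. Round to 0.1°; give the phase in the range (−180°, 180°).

-155.8°

At s = jω = j6:
quadratic: (j6)² + 2.4·j6 + 4 = -32 + j14.4 → |·| ≈ 35.091, ∠ ≈ 155.77°
∠G = 0.00° − 155.77° = -155.77°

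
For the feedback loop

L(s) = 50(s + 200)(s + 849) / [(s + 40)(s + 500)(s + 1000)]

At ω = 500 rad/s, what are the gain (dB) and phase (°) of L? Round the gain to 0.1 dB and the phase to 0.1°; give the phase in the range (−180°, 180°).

-23.5 dB, -58.3°

At s = jω = j500:
zero (s+200): 200 + j500 → |·| = √(200²+500²) = √290000 ≈ 538.52, ∠ = arctan(500/200) ≈ 68.20°
zero (s+849): 849 + j500 → |·| = √(849²+500²) = √970801 ≈ 985.29, ∠ = arctan(500/849) ≈ 30.50°
pole (s+40): 40 + j500 → |·| = √(40²+500²) = √251600 ≈ 501.6, ∠ = arctan(500/40) ≈ 85.43°
pole (s+500): 500 + j500 → |·| = √(500²+500²) = √500000 ≈ 707.11, ∠ = arctan(500/500) ≈ 45.00°
pole (s+1000): 1000 + j500 → |·| = √(1000²+500²) = √1250000 ≈ 1118, ∠ = arctan(500/1000) ≈ 26.57°
|L| = 50 · 5.306e+05 / 3.9654e+08 ≈ 0.066904
Gain = 20 log₁₀(0.066904) ≈ -23.49 dB
∠L = 98.70° − 157.00° = -58.30°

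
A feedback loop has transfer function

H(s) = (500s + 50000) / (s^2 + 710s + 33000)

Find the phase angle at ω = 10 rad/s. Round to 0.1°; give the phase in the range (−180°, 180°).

-6.5°

Substitute s = j10:
Numerator: 500(j10) + 50000 = 50000 + j5000
Denominator: (j10)^2 + 710(j10) + 33000 = 32900 + j7100
|N| = √(50000² + 5000²) ≈ 50249, ∠N ≈ 5.71°
|D| = √(32900² + 7100²) ≈ 33657, ∠D ≈ 12.18°
∠H = 5.71° − 12.18° = -6.47°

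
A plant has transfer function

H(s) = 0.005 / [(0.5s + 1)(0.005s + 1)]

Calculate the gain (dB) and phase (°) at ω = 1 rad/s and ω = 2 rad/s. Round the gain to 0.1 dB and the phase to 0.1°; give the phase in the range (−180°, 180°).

ω = 1: -47.0 dB, -26.9°; ω = 2: -49.0 dB, -45.6°

At ω = 1 rad/s:
pole (1 + j1·0.5) = 1 + j0.5 → |·| ≈ 1.118, ∠ ≈ 26.57°
pole (1 + j1·0.005) = 1 + j0.005 → |·| ≈ 1, ∠ ≈ 0.29°
|H| = 0.005 · 1 / (1.118 · 1) ≈ 0.0044723
Gain = 20 log₁₀(0.0044723) ≈ -46.99 dB
∠H = (0°) − (26.57° + 0.29°) = -26.86°

At ω = 2 rad/s:
pole (1 + j2·0.5) = 1 + j1 → |·| ≈ 1.4142, ∠ ≈ 45.00°
pole (1 + j2·0.005) = 1 + j0.01 → |·| ≈ 1, ∠ ≈ 0.57°
|H| = 0.005 · 1 / (1.4142 · 1) ≈ 0.0035356
Gain = 20 log₁₀(0.0035356) ≈ -49.03 dB
∠H = (0°) − (45.00° + 0.57°) = -45.57°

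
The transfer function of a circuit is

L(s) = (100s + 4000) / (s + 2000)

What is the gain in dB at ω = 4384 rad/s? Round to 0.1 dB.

Substitute s = j4384:
Numerator: 100(j4384) + 4000 = 4000 + j438400
Denominator: (j4384) + 2000 = 2000 + j4384
|N| = √(4000² + 438400²) ≈ 4.3842e+05, ∠N ≈ 89.48°
|D| = √(2000² + 4384²) ≈ 4818.7, ∠D ≈ 65.48°
|L| = 4.3842e+05 / 4818.7 ≈ 90.983
Gain = 20 log₁₀(90.983) ≈ 39.18 dB

39.2 dB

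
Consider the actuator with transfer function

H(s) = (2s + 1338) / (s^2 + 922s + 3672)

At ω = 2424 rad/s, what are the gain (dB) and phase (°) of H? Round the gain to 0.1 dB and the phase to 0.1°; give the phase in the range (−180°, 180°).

Substitute s = j2424:
Numerator: 2(j2424) + 1338 = 1338 + j4848
Denominator: (j2424)^2 + 922(j2424) + 3672 = -5872104 + j2234928
|N| = √(1338² + 4848²) ≈ 5029.2, ∠N ≈ 74.57°
|D| = √(5872104² + 2234928²) ≈ 6.283e+06, ∠D ≈ 159.16°
|H| = 5029.2 / 6.283e+06 ≈ 0.00080045
Gain = 20 log₁₀(0.00080045) ≈ -61.93 dB
∠H = 74.57° − 159.16° = -84.59°

-61.9 dB, -84.6°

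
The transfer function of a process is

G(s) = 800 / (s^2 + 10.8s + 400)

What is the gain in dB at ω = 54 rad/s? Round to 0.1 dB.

At s = jω = j54:
quadratic: (j54)² + 10.8·j54 + 400 = -2516 + j583.2 → |·| ≈ 2582.7, ∠ ≈ 166.95°
|G| = 800 / 2582.7 ≈ 0.30975
Gain = 20 log₁₀(0.30975) ≈ -10.18 dB

-10.2 dB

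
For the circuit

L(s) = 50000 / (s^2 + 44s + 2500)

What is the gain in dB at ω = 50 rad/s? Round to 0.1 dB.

27.1 dB

At s = jω = j50:
quadratic: (j50)² + 44·j50 + 2500 = 0 + j2200 → |·| ≈ 2200, ∠ ≈ 90.00°
|L| = 50000 / 2200 ≈ 22.727
Gain = 20 log₁₀(22.727) ≈ 27.13 dB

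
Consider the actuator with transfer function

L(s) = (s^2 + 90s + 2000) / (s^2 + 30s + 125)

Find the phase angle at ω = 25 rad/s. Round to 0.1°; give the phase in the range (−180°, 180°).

-65.1°

Substitute s = j25:
Numerator: (j25)^2 + 90(j25) + 2000 = 1375 + j2250
Denominator: (j25)^2 + 30(j25) + 125 = -500 + j750
|N| = √(1375² + 2250²) ≈ 2636.9, ∠N ≈ 58.57°
|D| = √(500² + 750²) ≈ 901.39, ∠D ≈ 123.69°
∠L = 58.57° − 123.69° = -65.12°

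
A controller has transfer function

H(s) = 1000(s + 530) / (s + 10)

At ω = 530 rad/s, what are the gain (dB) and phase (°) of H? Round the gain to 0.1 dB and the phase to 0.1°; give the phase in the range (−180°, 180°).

63.0 dB, -43.9°

At s = jω = j530:
zero (s+530): 530 + j530 → |·| = √(530²+530²) = √561800 ≈ 749.53, ∠ = arctan(530/530) ≈ 45.00°
pole (s+10): 10 + j530 → |·| = √(10²+530²) = √281000 ≈ 530.09, ∠ = arctan(530/10) ≈ 88.92°
|H| = 1000 · 749.53 / 530.09 ≈ 1414
Gain = 20 log₁₀(1414) ≈ 63.01 dB
∠H = 45.00° − 88.92° = -43.92°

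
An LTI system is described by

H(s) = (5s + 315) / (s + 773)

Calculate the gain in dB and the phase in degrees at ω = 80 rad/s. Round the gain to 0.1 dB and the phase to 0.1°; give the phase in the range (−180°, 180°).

-3.7 dB, 45.9°

Substitute s = j80:
Numerator: 5(j80) + 315 = 315 + j400
Denominator: (j80) + 773 = 773 + j80
|N| = √(315² + 400²) ≈ 509.14, ∠N ≈ 51.78°
|D| = √(773² + 80²) ≈ 777.13, ∠D ≈ 5.91°
|H| = 509.14 / 777.13 ≈ 0.65515
Gain = 20 log₁₀(0.65515) ≈ -3.67 dB
∠H = 51.78° − 5.91° = 45.87°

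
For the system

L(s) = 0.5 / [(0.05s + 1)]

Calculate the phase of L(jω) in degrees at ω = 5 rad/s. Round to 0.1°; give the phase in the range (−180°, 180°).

-14.0°

At ω = 5 rad/s:
pole (1 + j5·0.05) = 1 + j0.25 → |·| ≈ 1.0308, ∠ ≈ 14.04°
∠L = (0°) − (14.04°) = -14.04°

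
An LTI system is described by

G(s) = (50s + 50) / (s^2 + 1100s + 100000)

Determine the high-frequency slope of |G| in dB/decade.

Each pole contributes −20 dB/decade at high frequency; each zero contributes +20 dB/decade.
Net: 1 zero(s) − 2 pole(s) → -20 dB/decade.

-20 dB/decade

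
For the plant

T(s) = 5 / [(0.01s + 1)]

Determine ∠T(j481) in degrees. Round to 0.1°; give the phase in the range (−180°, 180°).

-78.3°

At ω = 481 rad/s:
pole (1 + j481·0.01) = 1 + j4.81 → |·| ≈ 4.9129, ∠ ≈ 78.26°
∠T = (0°) − (78.26°) = -78.26°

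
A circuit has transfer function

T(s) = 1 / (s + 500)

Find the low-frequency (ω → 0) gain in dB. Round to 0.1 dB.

-54.0 dB

T(0) = 1 / (500) = 0.002
20 log₁₀(0.002) ≈ -53.98 dB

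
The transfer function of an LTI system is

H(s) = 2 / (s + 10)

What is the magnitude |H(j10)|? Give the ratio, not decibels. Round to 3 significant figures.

Substitute s = j10:
Numerator: 2 = 2 + j0
Denominator: (j10) + 10 = 10 + j10
|N| = √(2² + 0²) ≈ 2, ∠N ≈ 0.00°
|D| = √(10² + 10²) ≈ 14.142, ∠D ≈ 45.00°
|H| = 2 / 14.142 ≈ 0.14142

0.141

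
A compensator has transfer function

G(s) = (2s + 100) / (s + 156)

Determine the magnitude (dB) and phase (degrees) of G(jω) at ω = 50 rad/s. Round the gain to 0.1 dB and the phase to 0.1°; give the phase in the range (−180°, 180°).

-1.3 dB, 27.2°

Substitute s = j50:
Numerator: 2(j50) + 100 = 100 + j100
Denominator: (j50) + 156 = 156 + j50
|N| = √(100² + 100²) ≈ 141.42, ∠N ≈ 45.00°
|D| = √(156² + 50²) ≈ 163.82, ∠D ≈ 17.77°
|G| = 141.42 / 163.82 ≈ 0.86326
Gain = 20 log₁₀(0.86326) ≈ -1.28 dB
∠G = 45.00° − 17.77° = 27.23°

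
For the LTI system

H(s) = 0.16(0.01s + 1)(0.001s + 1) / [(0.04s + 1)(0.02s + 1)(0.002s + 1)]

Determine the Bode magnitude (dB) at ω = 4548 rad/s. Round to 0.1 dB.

At ω = 4548 rad/s:
zero (1 + j4548·0.01) = 1 + j45.48 → |·| ≈ 45.491, ∠ ≈ 88.74°
zero (1 + j4548·0.001) = 1 + j4.548 → |·| ≈ 4.6566, ∠ ≈ 77.60°
pole (1 + j4548·0.04) = 1 + j181.92 → |·| ≈ 181.92, ∠ ≈ 89.69°
pole (1 + j4548·0.02) = 1 + j90.96 → |·| ≈ 90.965, ∠ ≈ 89.37°
pole (1 + j4548·0.002) = 1 + j9.096 → |·| ≈ 9.1508, ∠ ≈ 83.73°
|H| = 0.16 · 45.491 · 4.6566 / (181.92 · 90.965 · 9.1508) ≈ 0.00022382
Gain = 20 log₁₀(0.00022382) ≈ -73.00 dB

-73.0 dB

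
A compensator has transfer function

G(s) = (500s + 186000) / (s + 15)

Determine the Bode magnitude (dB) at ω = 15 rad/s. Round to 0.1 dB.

78.9 dB

Substitute s = j15:
Numerator: 500(j15) + 186000 = 186000 + j7500
Denominator: (j15) + 15 = 15 + j15
|N| = √(186000² + 7500²) ≈ 1.8615e+05, ∠N ≈ 2.31°
|D| = √(15² + 15²) ≈ 21.213, ∠D ≈ 45.00°
|G| = 1.8615e+05 / 21.213 ≈ 8775.3
Gain = 20 log₁₀(8775.3) ≈ 78.87 dB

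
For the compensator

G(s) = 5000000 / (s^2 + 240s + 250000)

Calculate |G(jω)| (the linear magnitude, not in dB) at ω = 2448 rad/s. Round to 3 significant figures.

0.866

At s = jω = j2448:
quadratic: (j2448)² + 240·j2448 + 250000 = -5742704 + j587520 → |·| ≈ 5.7727e+06, ∠ ≈ 174.16°
|G| = 5000000 / 5.7727e+06 ≈ 0.86615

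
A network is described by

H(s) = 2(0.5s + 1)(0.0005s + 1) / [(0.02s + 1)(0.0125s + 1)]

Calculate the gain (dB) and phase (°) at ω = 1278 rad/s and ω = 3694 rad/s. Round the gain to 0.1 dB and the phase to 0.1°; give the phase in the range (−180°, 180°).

ω = 1278: 11.4 dB, -51.7°; ω = 3694: 7.1 dB, -26.4°

At ω = 1278 rad/s:
zero (1 + j1278·0.5) = 1 + j639 → |·| ≈ 639, ∠ ≈ 89.91°
zero (1 + j1278·0.0005) = 1 + j0.639 → |·| ≈ 1.1867, ∠ ≈ 32.58°
pole (1 + j1278·0.02) = 1 + j25.56 → |·| ≈ 25.58, ∠ ≈ 87.76°
pole (1 + j1278·0.0125) = 1 + j15.975 → |·| ≈ 16.006, ∠ ≈ 86.42°
|H| = 2 · 639 · 1.1867 / (25.58 · 16.006) ≈ 3.7041
Gain = 20 log₁₀(3.7041) ≈ 11.37 dB
∠H = (89.91° + 32.58°) − (87.76° + 86.42°) = -51.69°

At ω = 3694 rad/s:
zero (1 + j3694·0.5) = 1 + j1847 → |·| ≈ 1847, ∠ ≈ 89.97°
zero (1 + j3694·0.0005) = 1 + j1.847 → |·| ≈ 2.1003, ∠ ≈ 61.57°
pole (1 + j3694·0.02) = 1 + j73.88 → |·| ≈ 73.887, ∠ ≈ 89.22°
pole (1 + j3694·0.0125) = 1 + j46.175 → |·| ≈ 46.186, ∠ ≈ 88.76°
|H| = 2 · 1847 · 2.1003 / (73.887 · 46.186) ≈ 2.2735
Gain = 20 log₁₀(2.2735) ≈ 7.13 dB
∠H = (89.97° + 61.57°) − (89.22° + 88.76°) = -26.44°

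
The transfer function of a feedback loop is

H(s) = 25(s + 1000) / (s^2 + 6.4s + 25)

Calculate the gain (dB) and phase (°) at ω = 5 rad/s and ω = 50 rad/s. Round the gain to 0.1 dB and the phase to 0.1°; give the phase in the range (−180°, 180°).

At s = jω = j5:
zero (s+1000): 1000 + j5 → |·| = √(1000²+5²) = √1000025 ≈ 1000, ∠ = arctan(5/1000) ≈ 0.29°
quadratic: (j5)² + 6.4·j5 + 25 = 0 + j32 → |·| ≈ 32, ∠ ≈ 90.00°
|H| = 25 · 1000 / 32 ≈ 781.25
Gain = 20 log₁₀(781.25) ≈ 57.86 dB
∠H = 0.29° − 90.00° = -89.71°

At s = jω = j50:
zero (s+1000): 1000 + j50 → |·| = √(1000²+50²) = √1002500 ≈ 1001.2, ∠ = arctan(50/1000) ≈ 2.86°
quadratic: (j50)² + 6.4·j50 + 25 = -2475 + j320 → |·| ≈ 2495.6, ∠ ≈ 172.63°
|H| = 25 · 1001.2 / 2495.6 ≈ 10.03
Gain = 20 log₁₀(10.03) ≈ 20.03 dB
∠H = 2.86° − 172.63° = -169.77°

ω = 5: 57.9 dB, -89.7°; ω = 50: 20.0 dB, -169.8°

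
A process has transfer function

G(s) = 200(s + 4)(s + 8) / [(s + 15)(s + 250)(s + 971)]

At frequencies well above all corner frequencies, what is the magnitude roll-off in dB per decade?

-20 dB/decade

Each pole contributes −20 dB/decade at high frequency; each zero contributes +20 dB/decade.
Net: 2 zero(s) − 3 pole(s) → -20 dB/decade.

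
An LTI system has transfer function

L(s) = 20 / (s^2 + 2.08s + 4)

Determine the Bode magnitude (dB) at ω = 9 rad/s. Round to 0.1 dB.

At s = jω = j9:
quadratic: (j9)² + 2.08·j9 + 4 = -77 + j18.72 → |·| ≈ 79.243, ∠ ≈ 166.34°
|L| = 20 / 79.243 ≈ 0.25239
Gain = 20 log₁₀(0.25239) ≈ -11.96 dB

-12.0 dB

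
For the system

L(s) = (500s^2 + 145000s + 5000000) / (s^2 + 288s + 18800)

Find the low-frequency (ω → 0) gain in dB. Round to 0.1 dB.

48.5 dB

L(0) = 5000000 / 18800 ≈ 265.96
20 log₁₀(265.96) ≈ 48.50 dB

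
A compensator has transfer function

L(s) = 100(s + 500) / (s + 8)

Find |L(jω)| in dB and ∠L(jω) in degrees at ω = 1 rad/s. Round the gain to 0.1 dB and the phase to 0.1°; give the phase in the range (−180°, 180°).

At s = jω = j1:
zero (s+500): 500 + j1 → |·| = √(500²+1²) = √250001 ≈ 500, ∠ = arctan(1/500) ≈ 0.11°
pole (s+8): 8 + j1 → |·| = √(8²+1²) = √65 ≈ 8.0623, ∠ = arctan(1/8) ≈ 7.13°
|L| = 100 · 500 / 8.0623 ≈ 6201.7
Gain = 20 log₁₀(6201.7) ≈ 75.85 dB
∠L = 0.11° − 7.13° = -7.02°

75.9 dB, -7.0°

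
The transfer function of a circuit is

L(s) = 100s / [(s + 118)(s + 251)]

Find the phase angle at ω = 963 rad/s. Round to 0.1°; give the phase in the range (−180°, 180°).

At s = jω = j963:
zero at origin: s = j963 → |·| = 963, ∠ = 90.00°
pole (s+118): 118 + j963 → |·| = √(118²+963²) = √941293 ≈ 970.2, ∠ = arctan(963/118) ≈ 83.01°
pole (s+251): 251 + j963 → |·| = √(251²+963²) = √990370 ≈ 995.17, ∠ = arctan(963/251) ≈ 75.39°
∠L = 90.00° − 158.40° = -68.40°

-68.4°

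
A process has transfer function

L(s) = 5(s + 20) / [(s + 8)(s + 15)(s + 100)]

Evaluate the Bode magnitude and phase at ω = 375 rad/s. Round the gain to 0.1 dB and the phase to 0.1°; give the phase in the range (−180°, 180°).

At s = jω = j375:
zero (s+20): 20 + j375 → |·| = √(20²+375²) = √141025 ≈ 375.53, ∠ = arctan(375/20) ≈ 86.95°
pole (s+8): 8 + j375 → |·| = √(8²+375²) = √140689 ≈ 375.09, ∠ = arctan(375/8) ≈ 88.78°
pole (s+15): 15 + j375 → |·| = √(15²+375²) = √140850 ≈ 375.3, ∠ = arctan(375/15) ≈ 87.71°
pole (s+100): 100 + j375 → |·| = √(100²+375²) = √150625 ≈ 388.1, ∠ = arctan(375/100) ≈ 75.07°
|L| = 5 · 375.53 / 5.4633e+07 ≈ 3.4368e-05
Gain = 20 log₁₀(3.4368e-05) ≈ -89.28 dB
∠L = 86.95° − 251.56° = -164.61°

-89.3 dB, -164.6°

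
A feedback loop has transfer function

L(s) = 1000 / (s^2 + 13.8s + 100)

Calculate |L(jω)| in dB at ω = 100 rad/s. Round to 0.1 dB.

-20.0 dB

At s = jω = j100:
quadratic: (j100)² + 13.8·j100 + 100 = -9900 + j1380 → |·| ≈ 9995.7, ∠ ≈ 172.06°
|L| = 1000 / 9995.7 ≈ 0.10004
Gain = 20 log₁₀(0.10004) ≈ -20.00 dB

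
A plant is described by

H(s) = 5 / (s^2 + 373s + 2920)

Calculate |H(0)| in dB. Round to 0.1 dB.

H(0) = 5 / 2920 ≈ 0.0017123
20 log₁₀(0.0017123) ≈ -55.33 dB

-55.3 dB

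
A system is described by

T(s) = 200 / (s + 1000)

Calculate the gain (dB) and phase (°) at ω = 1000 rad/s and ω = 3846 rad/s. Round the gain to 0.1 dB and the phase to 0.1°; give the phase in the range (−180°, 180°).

Substitute s = j1000:
Numerator: 200 = 200 + j0
Denominator: (j1000) + 1000 = 1000 + j1000
|N| = √(200² + 0²) ≈ 200, ∠N ≈ 0.00°
|D| = √(1000² + 1000²) ≈ 1414.2, ∠D ≈ 45.00°
|T| = 200 / 1414.2 ≈ 0.14142
Gain = 20 log₁₀(0.14142) ≈ -16.99 dB
∠T = 0.00° − 45.00° = -45.00°

Substitute s = j3846:
Numerator: 200 = 200 + j0
Denominator: (j3846) + 1000 = 1000 + j3846
|N| = √(200² + 0²) ≈ 200, ∠N ≈ 0.00°
|D| = √(1000² + 3846²) ≈ 3973.9, ∠D ≈ 75.43°
|T| = 200 / 3973.9 ≈ 0.050328
Gain = 20 log₁₀(0.050328) ≈ -25.96 dB
∠T = 0.00° − 75.43° = -75.43°

ω = 1000: -17.0 dB, -45.0°; ω = 3846: -26.0 dB, -75.4°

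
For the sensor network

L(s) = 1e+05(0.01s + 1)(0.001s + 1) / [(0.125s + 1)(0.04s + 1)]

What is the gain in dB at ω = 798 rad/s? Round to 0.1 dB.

At ω = 798 rad/s:
zero (1 + j798·0.01) = 1 + j7.98 → |·| ≈ 8.0424, ∠ ≈ 82.86°
zero (1 + j798·0.001) = 1 + j0.798 → |·| ≈ 1.2794, ∠ ≈ 38.59°
pole (1 + j798·0.125) = 1 + j99.75 → |·| ≈ 99.755, ∠ ≈ 89.43°
pole (1 + j798·0.04) = 1 + j31.92 → |·| ≈ 31.936, ∠ ≈ 88.21°
|L| = 1e+05 · 8.0424 · 1.2794 / (99.755 · 31.936) ≈ 322.98
Gain = 20 log₁₀(322.98) ≈ 50.18 dB

50.2 dB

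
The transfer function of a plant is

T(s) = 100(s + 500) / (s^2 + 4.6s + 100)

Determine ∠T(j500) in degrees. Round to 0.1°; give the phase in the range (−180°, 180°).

At s = jω = j500:
zero (s+500): 500 + j500 → |·| = √(500²+500²) = √500000 ≈ 707.11, ∠ = arctan(500/500) ≈ 45.00°
quadratic: (j500)² + 4.6·j500 + 100 = -249900 + j2300 → |·| ≈ 2.4991e+05, ∠ ≈ 179.47°
∠T = 45.00° − 179.47° = -134.47°

-134.5°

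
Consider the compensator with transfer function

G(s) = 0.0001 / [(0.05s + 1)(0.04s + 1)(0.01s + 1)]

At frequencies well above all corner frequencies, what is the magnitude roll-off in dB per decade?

-60 dB/decade

Each pole contributes −20 dB/decade at high frequency; each zero contributes +20 dB/decade.
Net: 0 zero(s) − 3 pole(s) → -60 dB/decade.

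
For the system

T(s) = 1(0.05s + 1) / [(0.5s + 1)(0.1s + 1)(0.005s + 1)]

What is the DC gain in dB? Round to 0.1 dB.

T(0) = 1 · 1 / 1 = 1
20 log₁₀(1) ≈ 0.00 dB

0.0 dB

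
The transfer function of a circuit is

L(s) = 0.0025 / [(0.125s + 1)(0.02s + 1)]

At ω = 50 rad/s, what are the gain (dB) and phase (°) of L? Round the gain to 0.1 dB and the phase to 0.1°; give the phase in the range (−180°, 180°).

At ω = 50 rad/s:
pole (1 + j50·0.125) = 1 + j6.25 → |·| ≈ 6.3295, ∠ ≈ 80.91°
pole (1 + j50·0.02) = 1 + j1 → |·| ≈ 1.4142, ∠ ≈ 45.00°
|L| = 0.0025 · 1 / (6.3295 · 1.4142) ≈ 0.00027929
Gain = 20 log₁₀(0.00027929) ≈ -71.08 dB
∠L = (0°) − (80.91° + 45.00°) = -125.91°

-71.1 dB, -125.9°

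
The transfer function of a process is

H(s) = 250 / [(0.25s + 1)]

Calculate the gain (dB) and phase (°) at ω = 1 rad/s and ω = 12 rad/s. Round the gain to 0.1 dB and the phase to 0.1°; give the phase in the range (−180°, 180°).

At ω = 1 rad/s:
pole (1 + j1·0.25) = 1 + j0.25 → |·| ≈ 1.0308, ∠ ≈ 14.04°
|H| = 250 · 1 / (1.0308) ≈ 242.53
Gain = 20 log₁₀(242.53) ≈ 47.70 dB
∠H = (0°) − (14.04°) = -14.04°

At ω = 12 rad/s:
pole (1 + j12·0.25) = 1 + j3 → |·| ≈ 3.1623, ∠ ≈ 71.57°
|H| = 250 · 1 / (3.1623) ≈ 79.056
Gain = 20 log₁₀(79.056) ≈ 37.96 dB
∠H = (0°) − (71.57°) = -71.57°

ω = 1: 47.7 dB, -14.0°; ω = 12: 38.0 dB, -71.6°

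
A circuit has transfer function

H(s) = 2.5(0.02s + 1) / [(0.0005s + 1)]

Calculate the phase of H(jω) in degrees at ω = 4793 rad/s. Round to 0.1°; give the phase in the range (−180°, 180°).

22.1°

At ω = 4793 rad/s:
zero (1 + j4793·0.02) = 1 + j95.86 → |·| ≈ 95.865, ∠ ≈ 89.40°
pole (1 + j4793·0.0005) = 1 + j2.3965 → |·| ≈ 2.5968, ∠ ≈ 67.35°
∠H = (89.40°) − (67.35°) = 22.05°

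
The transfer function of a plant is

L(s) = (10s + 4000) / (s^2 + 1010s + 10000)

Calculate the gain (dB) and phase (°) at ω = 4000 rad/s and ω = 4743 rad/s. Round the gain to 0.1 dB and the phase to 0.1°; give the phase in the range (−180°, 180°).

Substitute s = j4000:
Numerator: 10(j4000) + 4000 = 4000 + j40000
Denominator: (j4000)^2 + 1010(j4000) + 10000 = -15990000 + j4040000
|N| = √(4000² + 40000²) ≈ 40200, ∠N ≈ 84.29°
|D| = √(15990000² + 4040000²) ≈ 1.6492e+07, ∠D ≈ 165.82°
|L| = 40200 / 1.6492e+07 ≈ 0.0024375
Gain = 20 log₁₀(0.0024375) ≈ -52.26 dB
∠L = 84.29° − 165.82° = -81.53°

Substitute s = j4743:
Numerator: 10(j4743) + 4000 = 4000 + j47430
Denominator: (j4743)^2 + 1010(j4743) + 10000 = -22486049 + j4790430
|N| = √(4000² + 47430²) ≈ 47598, ∠N ≈ 85.18°
|D| = √(22486049² + 4790430²) ≈ 2.2991e+07, ∠D ≈ 167.97°
|L| = 47598 / 2.2991e+07 ≈ 0.0020703
Gain = 20 log₁₀(0.0020703) ≈ -53.68 dB
∠L = 85.18° − 167.97° = -82.79°

ω = 4000: -52.3 dB, -81.5°; ω = 4743: -53.7 dB, -82.8°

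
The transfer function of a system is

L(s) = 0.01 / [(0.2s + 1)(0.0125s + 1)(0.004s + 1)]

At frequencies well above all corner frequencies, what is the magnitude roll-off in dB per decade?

-60 dB/decade

Each pole contributes −20 dB/decade at high frequency; each zero contributes +20 dB/decade.
Net: 0 zero(s) − 3 pole(s) → -60 dB/decade.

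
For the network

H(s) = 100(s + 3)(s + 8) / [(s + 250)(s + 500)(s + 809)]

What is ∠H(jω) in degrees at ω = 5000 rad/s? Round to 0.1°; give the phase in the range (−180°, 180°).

At s = jω = j5000:
zero (s+3): 3 + j5000 → |·| = √(3²+5000²) = √25000009 ≈ 5000, ∠ = arctan(5000/3) ≈ 89.97°
zero (s+8): 8 + j5000 → |·| = √(8²+5000²) = √25000064 ≈ 5000, ∠ = arctan(5000/8) ≈ 89.91°
pole (s+250): 250 + j5000 → |·| = √(250²+5000²) = √25062500 ≈ 5006.2, ∠ = arctan(5000/250) ≈ 87.14°
pole (s+500): 500 + j5000 → |·| = √(500²+5000²) = √25250000 ≈ 5024.9, ∠ = arctan(5000/500) ≈ 84.29°
pole (s+809): 809 + j5000 → |·| = √(809²+5000²) = √25654481 ≈ 5065, ∠ = arctan(5000/809) ≈ 80.81°
∠H = 179.88° − 252.24° = -72.36°

-72.4°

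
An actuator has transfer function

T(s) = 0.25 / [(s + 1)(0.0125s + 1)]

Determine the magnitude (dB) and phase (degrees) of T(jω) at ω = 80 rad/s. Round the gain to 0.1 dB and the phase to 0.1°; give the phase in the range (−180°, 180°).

-53.1 dB, -134.3°

At ω = 80 rad/s:
pole (1 + j80·1) = 1 + j80 → |·| ≈ 80.006, ∠ ≈ 89.28°
pole (1 + j80·0.0125) = 1 + j1 → |·| ≈ 1.4142, ∠ ≈ 45.00°
|T| = 0.25 · 1 / (80.006 · 1.4142) ≈ 0.0022096
Gain = 20 log₁₀(0.0022096) ≈ -53.11 dB
∠T = (0°) − (89.28° + 45.00°) = -134.28°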